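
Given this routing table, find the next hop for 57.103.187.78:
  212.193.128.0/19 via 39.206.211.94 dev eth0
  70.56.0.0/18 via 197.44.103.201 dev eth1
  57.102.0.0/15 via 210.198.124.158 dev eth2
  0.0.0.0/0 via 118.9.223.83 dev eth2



Longest prefix match for 57.103.187.78:
  /19 212.193.128.0: no
  /18 70.56.0.0: no
  /15 57.102.0.0: MATCH
  /0 0.0.0.0: MATCH
Selected: next-hop 210.198.124.158 via eth2 (matched /15)


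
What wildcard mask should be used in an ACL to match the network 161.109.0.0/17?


Subnet mask: 255.255.128.0
Wildcard = 255.255.255.255 - subnet mask
255 - 255 = 0
255 - 255 = 0
255 - 128 = 127
255 - 0 = 255
Wildcard: 0.0.127.255


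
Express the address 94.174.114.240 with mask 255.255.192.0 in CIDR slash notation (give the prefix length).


Binary: 11111111.11111111.11000000.00000000
Count leading 1s
Prefix: /18


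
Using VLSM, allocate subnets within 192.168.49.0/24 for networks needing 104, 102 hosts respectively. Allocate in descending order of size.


104 hosts -> /25 (126 usable): 192.168.49.0/25
102 hosts -> /25 (126 usable): 192.168.49.128/25
Allocation: 192.168.49.0/25 (104 hosts, 126 usable); 192.168.49.128/25 (102 hosts, 126 usable)


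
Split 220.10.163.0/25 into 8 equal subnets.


New prefix = 25 + 3 = 28
Each subnet has 16 addresses
  220.10.163.0/28
  220.10.163.16/28
  220.10.163.32/28
  220.10.163.48/28
  220.10.163.64/28
  220.10.163.80/28
  220.10.163.96/28
  220.10.163.112/28
Subnets: 220.10.163.0/28, 220.10.163.16/28, 220.10.163.32/28, 220.10.163.48/28, 220.10.163.64/28, 220.10.163.80/28, 220.10.163.96/28, 220.10.163.112/28


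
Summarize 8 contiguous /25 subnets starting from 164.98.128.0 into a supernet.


Original prefix: /25
Number of subnets: 8 = 2^3
New prefix = 25 - 3 = 22
Supernet: 164.98.128.0/22


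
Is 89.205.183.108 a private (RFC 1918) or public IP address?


RFC 1918 private ranges:
  10.0.0.0/8 (10.0.0.0 - 10.255.255.255)
  172.16.0.0/12 (172.16.0.0 - 172.31.255.255)
  192.168.0.0/16 (192.168.0.0 - 192.168.255.255)
Public (not in any RFC 1918 range)


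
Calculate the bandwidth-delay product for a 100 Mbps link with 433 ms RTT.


BDP = bandwidth * RTT
= 100 Mbps * 433 ms
= 100 * 1e6 * 433 / 1000 bits
= 43300000 bits
= 5412500 bytes
= 5285.6445 KB
BDP = 43300000 bits (5412500 bytes)


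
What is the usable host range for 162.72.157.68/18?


Network: 162.72.128.0
Broadcast: 162.72.191.255
First usable = network + 1
Last usable = broadcast - 1
Range: 162.72.128.1 to 162.72.191.254


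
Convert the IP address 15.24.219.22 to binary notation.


15 = 00001111
24 = 00011000
219 = 11011011
22 = 00010110
Binary: 00001111.00011000.11011011.00010110


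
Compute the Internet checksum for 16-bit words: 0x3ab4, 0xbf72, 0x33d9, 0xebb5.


Sum all words (with carry folding):
+ 0x3ab4 = 0x3ab4
+ 0xbf72 = 0xfa26
+ 0x33d9 = 0x2e00
+ 0xebb5 = 0x19b6
One's complement: ~0x19b6
Checksum = 0xe649


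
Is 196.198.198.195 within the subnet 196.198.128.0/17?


Subnet network: 196.198.128.0
Test IP AND mask: 196.198.128.0
Yes, 196.198.198.195 is in 196.198.128.0/17


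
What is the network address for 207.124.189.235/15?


IP:   11001111.01111100.10111101.11101011
Mask: 11111111.11111110.00000000.00000000
AND operation:
Net:  11001111.01111100.00000000.00000000
Network: 207.124.0.0/15


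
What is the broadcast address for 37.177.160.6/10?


Network: 37.128.0.0/10
Host bits = 22
Set all host bits to 1:
Broadcast: 37.191.255.255


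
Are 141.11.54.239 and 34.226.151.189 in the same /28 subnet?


Mask: 255.255.255.240
141.11.54.239 AND mask = 141.11.54.224
34.226.151.189 AND mask = 34.226.151.176
No, different subnets (141.11.54.224 vs 34.226.151.176)


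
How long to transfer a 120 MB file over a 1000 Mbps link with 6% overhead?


Effective throughput = 1000 * (1 - 6/100) = 940 Mbps
File size in Mb = 120 * 8 = 960 Mb
Time = 960 / 940
Time = 1.0213 seconds


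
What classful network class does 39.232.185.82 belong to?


First octet: 39
Binary: 00100111
0xxxxxxx -> Class A (1-126)
Class A, default mask 255.0.0.0 (/8)


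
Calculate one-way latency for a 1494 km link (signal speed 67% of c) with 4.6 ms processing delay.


Speed = 0.67 * 3e5 km/s = 201000 km/s
Propagation delay = 1494 / 201000 = 0.0074 s = 7.4328 ms
Processing delay = 4.6 ms
Total one-way latency = 12.0328 ms


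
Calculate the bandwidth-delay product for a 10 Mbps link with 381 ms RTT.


BDP = bandwidth * RTT
= 10 Mbps * 381 ms
= 10 * 1e6 * 381 / 1000 bits
= 3810000 bits
= 476250 bytes
= 465.0879 KB
BDP = 3810000 bits (476250 bytes)


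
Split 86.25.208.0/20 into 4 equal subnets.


New prefix = 20 + 2 = 22
Each subnet has 1024 addresses
  86.25.208.0/22
  86.25.212.0/22
  86.25.216.0/22
  86.25.220.0/22
Subnets: 86.25.208.0/22, 86.25.212.0/22, 86.25.216.0/22, 86.25.220.0/22


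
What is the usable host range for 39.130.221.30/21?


Network: 39.130.216.0
Broadcast: 39.130.223.255
First usable = network + 1
Last usable = broadcast - 1
Range: 39.130.216.1 to 39.130.223.254


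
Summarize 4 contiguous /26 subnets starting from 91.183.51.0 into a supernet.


Original prefix: /26
Number of subnets: 4 = 2^2
New prefix = 26 - 2 = 24
Supernet: 91.183.51.0/24


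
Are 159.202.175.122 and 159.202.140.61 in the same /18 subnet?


Mask: 255.255.192.0
159.202.175.122 AND mask = 159.202.128.0
159.202.140.61 AND mask = 159.202.128.0
Yes, same subnet (159.202.128.0)


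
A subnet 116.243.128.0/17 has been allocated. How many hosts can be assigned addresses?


Host bits = 32 - 17 = 15
Total addresses = 2^15 = 32768
Usable = total - 2 (network and broadcast)
Usable hosts: 32766


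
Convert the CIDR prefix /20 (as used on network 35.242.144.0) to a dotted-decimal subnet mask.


/20 means 20 network bits, 12 host bits
Binary: 11111111111111111111000000000000
Mask: 255.255.240.0


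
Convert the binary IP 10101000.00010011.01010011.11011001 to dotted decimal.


10101000 = 168
00010011 = 19
01010011 = 83
11011001 = 217
IP: 168.19.83.217


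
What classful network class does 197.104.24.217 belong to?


First octet: 197
Binary: 11000101
110xxxxx -> Class C (192-223)
Class C, default mask 255.255.255.0 (/24)


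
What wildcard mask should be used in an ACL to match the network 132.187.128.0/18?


Subnet mask: 255.255.192.0
Wildcard = 255.255.255.255 - subnet mask
255 - 255 = 0
255 - 255 = 0
255 - 192 = 63
255 - 0 = 255
Wildcard: 0.0.63.255


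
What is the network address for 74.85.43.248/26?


IP:   01001010.01010101.00101011.11111000
Mask: 11111111.11111111.11111111.11000000
AND operation:
Net:  01001010.01010101.00101011.11000000
Network: 74.85.43.192/26


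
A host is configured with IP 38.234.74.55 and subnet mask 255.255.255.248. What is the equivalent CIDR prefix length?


Binary: 11111111.11111111.11111111.11111000
Count leading 1s
Prefix: /29


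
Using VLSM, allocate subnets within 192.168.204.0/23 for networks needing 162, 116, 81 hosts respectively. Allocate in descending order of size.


162 hosts -> /24 (254 usable): 192.168.204.0/24
116 hosts -> /25 (126 usable): 192.168.205.0/25
81 hosts -> /25 (126 usable): 192.168.205.128/25
Allocation: 192.168.204.0/24 (162 hosts, 254 usable); 192.168.205.0/25 (116 hosts, 126 usable); 192.168.205.128/25 (81 hosts, 126 usable)


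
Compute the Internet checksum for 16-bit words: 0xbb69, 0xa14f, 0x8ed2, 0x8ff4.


Sum all words (with carry folding):
+ 0xbb69 = 0xbb69
+ 0xa14f = 0x5cb9
+ 0x8ed2 = 0xeb8b
+ 0x8ff4 = 0x7b80
One's complement: ~0x7b80
Checksum = 0x847f


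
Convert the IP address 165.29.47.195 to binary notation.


165 = 10100101
29 = 00011101
47 = 00101111
195 = 11000011
Binary: 10100101.00011101.00101111.11000011


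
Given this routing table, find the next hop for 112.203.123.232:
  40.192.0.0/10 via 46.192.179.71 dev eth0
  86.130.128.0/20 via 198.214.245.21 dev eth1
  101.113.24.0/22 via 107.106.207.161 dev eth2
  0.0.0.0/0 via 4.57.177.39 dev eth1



Longest prefix match for 112.203.123.232:
  /10 40.192.0.0: no
  /20 86.130.128.0: no
  /22 101.113.24.0: no
  /0 0.0.0.0: MATCH
Selected: next-hop 4.57.177.39 via eth1 (matched /0)


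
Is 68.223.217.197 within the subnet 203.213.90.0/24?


Subnet network: 203.213.90.0
Test IP AND mask: 68.223.217.0
No, 68.223.217.197 is not in 203.213.90.0/24


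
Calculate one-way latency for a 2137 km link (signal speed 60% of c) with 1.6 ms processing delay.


Speed = 0.6 * 3e5 km/s = 180000 km/s
Propagation delay = 2137 / 180000 = 0.0119 s = 11.8722 ms
Processing delay = 1.6 ms
Total one-way latency = 13.4722 ms


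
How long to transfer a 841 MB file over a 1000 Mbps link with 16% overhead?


Effective throughput = 1000 * (1 - 16/100) = 840 Mbps
File size in Mb = 841 * 8 = 6728 Mb
Time = 6728 / 840
Time = 8.0095 seconds


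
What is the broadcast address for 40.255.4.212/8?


Network: 40.0.0.0/8
Host bits = 24
Set all host bits to 1:
Broadcast: 40.255.255.255


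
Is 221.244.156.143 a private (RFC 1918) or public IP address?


RFC 1918 private ranges:
  10.0.0.0/8 (10.0.0.0 - 10.255.255.255)
  172.16.0.0/12 (172.16.0.0 - 172.31.255.255)
  192.168.0.0/16 (192.168.0.0 - 192.168.255.255)
Public (not in any RFC 1918 range)


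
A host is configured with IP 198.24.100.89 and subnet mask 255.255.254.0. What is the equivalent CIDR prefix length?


Binary: 11111111.11111111.11111110.00000000
Count leading 1s
Prefix: /23


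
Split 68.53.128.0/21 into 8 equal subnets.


New prefix = 21 + 3 = 24
Each subnet has 256 addresses
  68.53.128.0/24
  68.53.129.0/24
  68.53.130.0/24
  68.53.131.0/24
  68.53.132.0/24
  68.53.133.0/24
  68.53.134.0/24
  68.53.135.0/24
Subnets: 68.53.128.0/24, 68.53.129.0/24, 68.53.130.0/24, 68.53.131.0/24, 68.53.132.0/24, 68.53.133.0/24, 68.53.134.0/24, 68.53.135.0/24


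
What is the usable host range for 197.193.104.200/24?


Network: 197.193.104.0
Broadcast: 197.193.104.255
First usable = network + 1
Last usable = broadcast - 1
Range: 197.193.104.1 to 197.193.104.254


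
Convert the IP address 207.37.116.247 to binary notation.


207 = 11001111
37 = 00100101
116 = 01110100
247 = 11110111
Binary: 11001111.00100101.01110100.11110111


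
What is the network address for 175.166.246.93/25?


IP:   10101111.10100110.11110110.01011101
Mask: 11111111.11111111.11111111.10000000
AND operation:
Net:  10101111.10100110.11110110.00000000
Network: 175.166.246.0/25


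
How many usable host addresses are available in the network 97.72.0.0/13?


Host bits = 32 - 13 = 19
Total addresses = 2^19 = 524288
Usable = total - 2 (network and broadcast)
Usable hosts: 524286


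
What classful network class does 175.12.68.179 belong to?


First octet: 175
Binary: 10101111
10xxxxxx -> Class B (128-191)
Class B, default mask 255.255.0.0 (/16)


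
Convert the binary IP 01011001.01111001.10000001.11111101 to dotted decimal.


01011001 = 89
01111001 = 121
10000001 = 129
11111101 = 253
IP: 89.121.129.253


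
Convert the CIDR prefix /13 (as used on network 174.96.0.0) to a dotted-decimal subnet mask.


/13 means 13 network bits, 19 host bits
Binary: 11111111111110000000000000000000
Mask: 255.248.0.0


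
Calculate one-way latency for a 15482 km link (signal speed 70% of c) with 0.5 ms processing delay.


Speed = 0.7 * 3e5 km/s = 210000 km/s
Propagation delay = 15482 / 210000 = 0.0737 s = 73.7238 ms
Processing delay = 0.5 ms
Total one-way latency = 74.2238 ms


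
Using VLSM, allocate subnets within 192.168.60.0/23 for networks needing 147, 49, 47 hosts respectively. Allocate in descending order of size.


147 hosts -> /24 (254 usable): 192.168.60.0/24
49 hosts -> /26 (62 usable): 192.168.61.0/26
47 hosts -> /26 (62 usable): 192.168.61.64/26
Allocation: 192.168.60.0/24 (147 hosts, 254 usable); 192.168.61.0/26 (49 hosts, 62 usable); 192.168.61.64/26 (47 hosts, 62 usable)


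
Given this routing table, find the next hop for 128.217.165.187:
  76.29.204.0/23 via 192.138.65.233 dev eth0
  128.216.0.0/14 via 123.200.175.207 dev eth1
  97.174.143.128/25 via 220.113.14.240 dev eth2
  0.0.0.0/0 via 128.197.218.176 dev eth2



Longest prefix match for 128.217.165.187:
  /23 76.29.204.0: no
  /14 128.216.0.0: MATCH
  /25 97.174.143.128: no
  /0 0.0.0.0: MATCH
Selected: next-hop 123.200.175.207 via eth1 (matched /14)


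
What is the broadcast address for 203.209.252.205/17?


Network: 203.209.128.0/17
Host bits = 15
Set all host bits to 1:
Broadcast: 203.209.255.255


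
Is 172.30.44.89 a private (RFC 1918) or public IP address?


RFC 1918 private ranges:
  10.0.0.0/8 (10.0.0.0 - 10.255.255.255)
  172.16.0.0/12 (172.16.0.0 - 172.31.255.255)
  192.168.0.0/16 (192.168.0.0 - 192.168.255.255)
Private (in 172.16.0.0/12)


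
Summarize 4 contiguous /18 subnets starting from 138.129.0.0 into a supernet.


Original prefix: /18
Number of subnets: 4 = 2^2
New prefix = 18 - 2 = 16
Supernet: 138.129.0.0/16


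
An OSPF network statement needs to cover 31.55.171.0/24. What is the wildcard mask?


Subnet mask: 255.255.255.0
Wildcard = 255.255.255.255 - subnet mask
255 - 255 = 0
255 - 255 = 0
255 - 255 = 0
255 - 0 = 255
Wildcard: 0.0.0.255


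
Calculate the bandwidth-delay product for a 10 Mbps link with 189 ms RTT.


BDP = bandwidth * RTT
= 10 Mbps * 189 ms
= 10 * 1e6 * 189 / 1000 bits
= 1890000 bits
= 236250 bytes
= 230.7129 KB
BDP = 1890000 bits (236250 bytes)


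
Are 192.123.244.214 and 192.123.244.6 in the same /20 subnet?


Mask: 255.255.240.0
192.123.244.214 AND mask = 192.123.240.0
192.123.244.6 AND mask = 192.123.240.0
Yes, same subnet (192.123.240.0)


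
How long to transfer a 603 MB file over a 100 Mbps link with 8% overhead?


Effective throughput = 100 * (1 - 8/100) = 92 Mbps
File size in Mb = 603 * 8 = 4824 Mb
Time = 4824 / 92
Time = 52.4348 seconds


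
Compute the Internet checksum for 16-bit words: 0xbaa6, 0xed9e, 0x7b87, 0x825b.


Sum all words (with carry folding):
+ 0xbaa6 = 0xbaa6
+ 0xed9e = 0xa845
+ 0x7b87 = 0x23cd
+ 0x825b = 0xa628
One's complement: ~0xa628
Checksum = 0x59d7


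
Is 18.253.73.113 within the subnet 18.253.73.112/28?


Subnet network: 18.253.73.112
Test IP AND mask: 18.253.73.112
Yes, 18.253.73.113 is in 18.253.73.112/28


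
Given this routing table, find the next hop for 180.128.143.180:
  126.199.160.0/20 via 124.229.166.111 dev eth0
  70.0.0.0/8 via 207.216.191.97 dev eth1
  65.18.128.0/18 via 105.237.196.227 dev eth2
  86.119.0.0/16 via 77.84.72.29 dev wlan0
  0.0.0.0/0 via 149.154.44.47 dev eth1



Longest prefix match for 180.128.143.180:
  /20 126.199.160.0: no
  /8 70.0.0.0: no
  /18 65.18.128.0: no
  /16 86.119.0.0: no
  /0 0.0.0.0: MATCH
Selected: next-hop 149.154.44.47 via eth1 (matched /0)


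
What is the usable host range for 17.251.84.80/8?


Network: 17.0.0.0
Broadcast: 17.255.255.255
First usable = network + 1
Last usable = broadcast - 1
Range: 17.0.0.1 to 17.255.255.254


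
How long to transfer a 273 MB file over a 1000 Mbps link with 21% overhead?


Effective throughput = 1000 * (1 - 21/100) = 790 Mbps
File size in Mb = 273 * 8 = 2184 Mb
Time = 2184 / 790
Time = 2.7646 seconds


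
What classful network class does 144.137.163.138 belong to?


First octet: 144
Binary: 10010000
10xxxxxx -> Class B (128-191)
Class B, default mask 255.255.0.0 (/16)


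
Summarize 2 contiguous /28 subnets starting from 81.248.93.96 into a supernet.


Original prefix: /28
Number of subnets: 2 = 2^1
New prefix = 28 - 1 = 27
Supernet: 81.248.93.96/27


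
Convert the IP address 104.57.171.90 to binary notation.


104 = 01101000
57 = 00111001
171 = 10101011
90 = 01011010
Binary: 01101000.00111001.10101011.01011010


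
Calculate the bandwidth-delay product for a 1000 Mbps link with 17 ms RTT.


BDP = bandwidth * RTT
= 1000 Mbps * 17 ms
= 1000 * 1e6 * 17 / 1000 bits
= 17000000 bits
= 2125000 bytes
= 2075.1953 KB
BDP = 17000000 bits (2125000 bytes)


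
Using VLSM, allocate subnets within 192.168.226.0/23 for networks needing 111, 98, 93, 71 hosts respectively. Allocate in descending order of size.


111 hosts -> /25 (126 usable): 192.168.226.0/25
98 hosts -> /25 (126 usable): 192.168.226.128/25
93 hosts -> /25 (126 usable): 192.168.227.0/25
71 hosts -> /25 (126 usable): 192.168.227.128/25
Allocation: 192.168.226.0/25 (111 hosts, 126 usable); 192.168.226.128/25 (98 hosts, 126 usable); 192.168.227.0/25 (93 hosts, 126 usable); 192.168.227.128/25 (71 hosts, 126 usable)


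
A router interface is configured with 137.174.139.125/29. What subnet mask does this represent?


/29 means 29 network bits, 3 host bits
Binary: 11111111111111111111111111111000
Mask: 255.255.255.248


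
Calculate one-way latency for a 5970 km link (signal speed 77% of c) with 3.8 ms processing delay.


Speed = 0.77 * 3e5 km/s = 231000 km/s
Propagation delay = 5970 / 231000 = 0.0258 s = 25.8442 ms
Processing delay = 3.8 ms
Total one-way latency = 29.6442 ms


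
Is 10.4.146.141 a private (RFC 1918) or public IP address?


RFC 1918 private ranges:
  10.0.0.0/8 (10.0.0.0 - 10.255.255.255)
  172.16.0.0/12 (172.16.0.0 - 172.31.255.255)
  192.168.0.0/16 (192.168.0.0 - 192.168.255.255)
Private (in 10.0.0.0/8)


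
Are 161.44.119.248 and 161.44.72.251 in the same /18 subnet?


Mask: 255.255.192.0
161.44.119.248 AND mask = 161.44.64.0
161.44.72.251 AND mask = 161.44.64.0
Yes, same subnet (161.44.64.0)


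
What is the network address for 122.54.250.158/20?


IP:   01111010.00110110.11111010.10011110
Mask: 11111111.11111111.11110000.00000000
AND operation:
Net:  01111010.00110110.11110000.00000000
Network: 122.54.240.0/20


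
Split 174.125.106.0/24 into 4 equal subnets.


New prefix = 24 + 2 = 26
Each subnet has 64 addresses
  174.125.106.0/26
  174.125.106.64/26
  174.125.106.128/26
  174.125.106.192/26
Subnets: 174.125.106.0/26, 174.125.106.64/26, 174.125.106.128/26, 174.125.106.192/26


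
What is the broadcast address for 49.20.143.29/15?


Network: 49.20.0.0/15
Host bits = 17
Set all host bits to 1:
Broadcast: 49.21.255.255


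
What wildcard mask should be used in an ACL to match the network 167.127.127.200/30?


Subnet mask: 255.255.255.252
Wildcard = 255.255.255.255 - subnet mask
255 - 255 = 0
255 - 255 = 0
255 - 255 = 0
255 - 252 = 3
Wildcard: 0.0.0.3


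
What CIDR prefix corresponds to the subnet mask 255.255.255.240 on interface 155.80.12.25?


Binary: 11111111.11111111.11111111.11110000
Count leading 1s
Prefix: /28


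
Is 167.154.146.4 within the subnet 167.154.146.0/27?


Subnet network: 167.154.146.0
Test IP AND mask: 167.154.146.0
Yes, 167.154.146.4 is in 167.154.146.0/27


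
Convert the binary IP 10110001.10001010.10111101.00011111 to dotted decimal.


10110001 = 177
10001010 = 138
10111101 = 189
00011111 = 31
IP: 177.138.189.31


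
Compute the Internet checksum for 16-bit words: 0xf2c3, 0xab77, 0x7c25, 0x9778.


Sum all words (with carry folding):
+ 0xf2c3 = 0xf2c3
+ 0xab77 = 0x9e3b
+ 0x7c25 = 0x1a61
+ 0x9778 = 0xb1d9
One's complement: ~0xb1d9
Checksum = 0x4e26


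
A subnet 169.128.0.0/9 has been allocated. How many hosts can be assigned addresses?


Host bits = 32 - 9 = 23
Total addresses = 2^23 = 8388608
Usable = total - 2 (network and broadcast)
Usable hosts: 8388606


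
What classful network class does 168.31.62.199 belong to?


First octet: 168
Binary: 10101000
10xxxxxx -> Class B (128-191)
Class B, default mask 255.255.0.0 (/16)


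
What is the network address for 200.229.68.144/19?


IP:   11001000.11100101.01000100.10010000
Mask: 11111111.11111111.11100000.00000000
AND operation:
Net:  11001000.11100101.01000000.00000000
Network: 200.229.64.0/19


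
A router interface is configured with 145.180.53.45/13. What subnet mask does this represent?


/13 means 13 network bits, 19 host bits
Binary: 11111111111110000000000000000000
Mask: 255.248.0.0


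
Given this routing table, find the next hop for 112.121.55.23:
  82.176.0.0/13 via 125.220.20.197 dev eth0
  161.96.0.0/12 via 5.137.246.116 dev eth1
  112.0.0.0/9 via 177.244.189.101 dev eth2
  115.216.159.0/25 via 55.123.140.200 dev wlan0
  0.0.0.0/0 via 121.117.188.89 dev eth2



Longest prefix match for 112.121.55.23:
  /13 82.176.0.0: no
  /12 161.96.0.0: no
  /9 112.0.0.0: MATCH
  /25 115.216.159.0: no
  /0 0.0.0.0: MATCH
Selected: next-hop 177.244.189.101 via eth2 (matched /9)


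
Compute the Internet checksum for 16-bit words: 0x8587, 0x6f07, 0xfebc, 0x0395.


Sum all words (with carry folding):
+ 0x8587 = 0x8587
+ 0x6f07 = 0xf48e
+ 0xfebc = 0xf34b
+ 0x0395 = 0xf6e0
One's complement: ~0xf6e0
Checksum = 0x091f


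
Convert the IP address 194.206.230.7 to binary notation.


194 = 11000010
206 = 11001110
230 = 11100110
7 = 00000111
Binary: 11000010.11001110.11100110.00000111


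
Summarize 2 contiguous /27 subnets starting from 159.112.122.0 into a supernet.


Original prefix: /27
Number of subnets: 2 = 2^1
New prefix = 27 - 1 = 26
Supernet: 159.112.122.0/26


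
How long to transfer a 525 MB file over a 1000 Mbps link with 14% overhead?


Effective throughput = 1000 * (1 - 14/100) = 860 Mbps
File size in Mb = 525 * 8 = 4200 Mb
Time = 4200 / 860
Time = 4.8837 seconds


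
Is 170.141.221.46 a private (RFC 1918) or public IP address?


RFC 1918 private ranges:
  10.0.0.0/8 (10.0.0.0 - 10.255.255.255)
  172.16.0.0/12 (172.16.0.0 - 172.31.255.255)
  192.168.0.0/16 (192.168.0.0 - 192.168.255.255)
Public (not in any RFC 1918 range)


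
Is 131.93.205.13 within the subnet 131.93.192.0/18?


Subnet network: 131.93.192.0
Test IP AND mask: 131.93.192.0
Yes, 131.93.205.13 is in 131.93.192.0/18


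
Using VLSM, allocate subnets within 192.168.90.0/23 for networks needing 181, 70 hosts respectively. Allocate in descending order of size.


181 hosts -> /24 (254 usable): 192.168.90.0/24
70 hosts -> /25 (126 usable): 192.168.91.0/25
Allocation: 192.168.90.0/24 (181 hosts, 254 usable); 192.168.91.0/25 (70 hosts, 126 usable)


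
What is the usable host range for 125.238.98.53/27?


Network: 125.238.98.32
Broadcast: 125.238.98.63
First usable = network + 1
Last usable = broadcast - 1
Range: 125.238.98.33 to 125.238.98.62


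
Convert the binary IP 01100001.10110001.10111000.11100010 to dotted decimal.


01100001 = 97
10110001 = 177
10111000 = 184
11100010 = 226
IP: 97.177.184.226


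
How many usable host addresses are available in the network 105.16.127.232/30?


Host bits = 32 - 30 = 2
Total addresses = 2^2 = 4
Usable = total - 2 (network and broadcast)
Usable hosts: 2


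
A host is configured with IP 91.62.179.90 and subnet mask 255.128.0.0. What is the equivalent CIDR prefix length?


Binary: 11111111.10000000.00000000.00000000
Count leading 1s
Prefix: /9


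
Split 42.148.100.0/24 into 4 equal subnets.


New prefix = 24 + 2 = 26
Each subnet has 64 addresses
  42.148.100.0/26
  42.148.100.64/26
  42.148.100.128/26
  42.148.100.192/26
Subnets: 42.148.100.0/26, 42.148.100.64/26, 42.148.100.128/26, 42.148.100.192/26


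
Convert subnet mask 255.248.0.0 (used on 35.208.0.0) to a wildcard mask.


Subnet mask: 255.248.0.0
Wildcard = 255.255.255.255 - subnet mask
255 - 255 = 0
255 - 248 = 7
255 - 0 = 255
255 - 0 = 255
Wildcard: 0.7.255.255


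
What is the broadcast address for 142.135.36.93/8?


Network: 142.0.0.0/8
Host bits = 24
Set all host bits to 1:
Broadcast: 142.255.255.255


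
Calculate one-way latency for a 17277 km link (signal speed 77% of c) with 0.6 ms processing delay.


Speed = 0.77 * 3e5 km/s = 231000 km/s
Propagation delay = 17277 / 231000 = 0.0748 s = 74.7922 ms
Processing delay = 0.6 ms
Total one-way latency = 75.3922 ms


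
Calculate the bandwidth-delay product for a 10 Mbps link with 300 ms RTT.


BDP = bandwidth * RTT
= 10 Mbps * 300 ms
= 10 * 1e6 * 300 / 1000 bits
= 3000000 bits
= 375000 bytes
= 366.2109 KB
BDP = 3000000 bits (375000 bytes)


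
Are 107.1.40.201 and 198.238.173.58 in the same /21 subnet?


Mask: 255.255.248.0
107.1.40.201 AND mask = 107.1.40.0
198.238.173.58 AND mask = 198.238.168.0
No, different subnets (107.1.40.0 vs 198.238.168.0)


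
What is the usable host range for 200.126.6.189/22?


Network: 200.126.4.0
Broadcast: 200.126.7.255
First usable = network + 1
Last usable = broadcast - 1
Range: 200.126.4.1 to 200.126.7.254


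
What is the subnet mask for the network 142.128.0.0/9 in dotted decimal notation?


/9 means 9 network bits, 23 host bits
Binary: 11111111100000000000000000000000
Mask: 255.128.0.0


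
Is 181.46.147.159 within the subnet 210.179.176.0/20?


Subnet network: 210.179.176.0
Test IP AND mask: 181.46.144.0
No, 181.46.147.159 is not in 210.179.176.0/20


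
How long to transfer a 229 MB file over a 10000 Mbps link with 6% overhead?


Effective throughput = 10000 * (1 - 6/100) = 9400 Mbps
File size in Mb = 229 * 8 = 1832 Mb
Time = 1832 / 9400
Time = 0.1949 seconds


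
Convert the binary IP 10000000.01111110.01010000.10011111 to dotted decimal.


10000000 = 128
01111110 = 126
01010000 = 80
10011111 = 159
IP: 128.126.80.159


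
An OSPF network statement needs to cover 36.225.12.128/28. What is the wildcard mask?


Subnet mask: 255.255.255.240
Wildcard = 255.255.255.255 - subnet mask
255 - 255 = 0
255 - 255 = 0
255 - 255 = 0
255 - 240 = 15
Wildcard: 0.0.0.15


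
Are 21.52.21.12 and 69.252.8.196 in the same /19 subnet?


Mask: 255.255.224.0
21.52.21.12 AND mask = 21.52.0.0
69.252.8.196 AND mask = 69.252.0.0
No, different subnets (21.52.0.0 vs 69.252.0.0)


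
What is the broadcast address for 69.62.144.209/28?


Network: 69.62.144.208/28
Host bits = 4
Set all host bits to 1:
Broadcast: 69.62.144.223


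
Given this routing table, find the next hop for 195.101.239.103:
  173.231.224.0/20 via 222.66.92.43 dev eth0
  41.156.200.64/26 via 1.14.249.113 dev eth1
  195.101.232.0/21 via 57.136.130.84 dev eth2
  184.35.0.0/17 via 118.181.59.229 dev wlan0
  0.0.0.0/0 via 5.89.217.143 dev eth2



Longest prefix match for 195.101.239.103:
  /20 173.231.224.0: no
  /26 41.156.200.64: no
  /21 195.101.232.0: MATCH
  /17 184.35.0.0: no
  /0 0.0.0.0: MATCH
Selected: next-hop 57.136.130.84 via eth2 (matched /21)


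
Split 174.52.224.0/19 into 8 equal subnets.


New prefix = 19 + 3 = 22
Each subnet has 1024 addresses
  174.52.224.0/22
  174.52.228.0/22
  174.52.232.0/22
  174.52.236.0/22
  174.52.240.0/22
  174.52.244.0/22
  174.52.248.0/22
  174.52.252.0/22
Subnets: 174.52.224.0/22, 174.52.228.0/22, 174.52.232.0/22, 174.52.236.0/22, 174.52.240.0/22, 174.52.244.0/22, 174.52.248.0/22, 174.52.252.0/22


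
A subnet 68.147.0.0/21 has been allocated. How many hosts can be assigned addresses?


Host bits = 32 - 21 = 11
Total addresses = 2^11 = 2048
Usable = total - 2 (network and broadcast)
Usable hosts: 2046


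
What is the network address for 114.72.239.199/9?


IP:   01110010.01001000.11101111.11000111
Mask: 11111111.10000000.00000000.00000000
AND operation:
Net:  01110010.00000000.00000000.00000000
Network: 114.0.0.0/9


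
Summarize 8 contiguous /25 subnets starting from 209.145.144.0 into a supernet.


Original prefix: /25
Number of subnets: 8 = 2^3
New prefix = 25 - 3 = 22
Supernet: 209.145.144.0/22


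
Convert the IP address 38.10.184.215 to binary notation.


38 = 00100110
10 = 00001010
184 = 10111000
215 = 11010111
Binary: 00100110.00001010.10111000.11010111


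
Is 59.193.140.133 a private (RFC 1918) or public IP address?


RFC 1918 private ranges:
  10.0.0.0/8 (10.0.0.0 - 10.255.255.255)
  172.16.0.0/12 (172.16.0.0 - 172.31.255.255)
  192.168.0.0/16 (192.168.0.0 - 192.168.255.255)
Public (not in any RFC 1918 range)


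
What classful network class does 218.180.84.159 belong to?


First octet: 218
Binary: 11011010
110xxxxx -> Class C (192-223)
Class C, default mask 255.255.255.0 (/24)


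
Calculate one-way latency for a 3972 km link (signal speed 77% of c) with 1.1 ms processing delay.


Speed = 0.77 * 3e5 km/s = 231000 km/s
Propagation delay = 3972 / 231000 = 0.0172 s = 17.1948 ms
Processing delay = 1.1 ms
Total one-way latency = 18.2948 ms


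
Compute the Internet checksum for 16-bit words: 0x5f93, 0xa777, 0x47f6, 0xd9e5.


Sum all words (with carry folding):
+ 0x5f93 = 0x5f93
+ 0xa777 = 0x070b
+ 0x47f6 = 0x4f01
+ 0xd9e5 = 0x28e7
One's complement: ~0x28e7
Checksum = 0xd718


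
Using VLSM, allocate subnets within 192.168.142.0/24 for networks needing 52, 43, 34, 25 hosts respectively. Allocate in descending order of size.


52 hosts -> /26 (62 usable): 192.168.142.0/26
43 hosts -> /26 (62 usable): 192.168.142.64/26
34 hosts -> /26 (62 usable): 192.168.142.128/26
25 hosts -> /27 (30 usable): 192.168.142.192/27
Allocation: 192.168.142.0/26 (52 hosts, 62 usable); 192.168.142.64/26 (43 hosts, 62 usable); 192.168.142.128/26 (34 hosts, 62 usable); 192.168.142.192/27 (25 hosts, 30 usable)


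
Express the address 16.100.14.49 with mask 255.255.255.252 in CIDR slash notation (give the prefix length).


Binary: 11111111.11111111.11111111.11111100
Count leading 1s
Prefix: /30


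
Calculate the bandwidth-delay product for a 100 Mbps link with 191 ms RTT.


BDP = bandwidth * RTT
= 100 Mbps * 191 ms
= 100 * 1e6 * 191 / 1000 bits
= 19100000 bits
= 2387500 bytes
= 2331.543 KB
BDP = 19100000 bits (2387500 bytes)


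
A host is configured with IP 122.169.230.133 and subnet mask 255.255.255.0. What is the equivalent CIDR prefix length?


Binary: 11111111.11111111.11111111.00000000
Count leading 1s
Prefix: /24


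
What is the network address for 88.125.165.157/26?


IP:   01011000.01111101.10100101.10011101
Mask: 11111111.11111111.11111111.11000000
AND operation:
Net:  01011000.01111101.10100101.10000000
Network: 88.125.165.128/26


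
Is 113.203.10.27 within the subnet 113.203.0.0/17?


Subnet network: 113.203.0.0
Test IP AND mask: 113.203.0.0
Yes, 113.203.10.27 is in 113.203.0.0/17


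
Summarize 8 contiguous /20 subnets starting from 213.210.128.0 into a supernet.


Original prefix: /20
Number of subnets: 8 = 2^3
New prefix = 20 - 3 = 17
Supernet: 213.210.128.0/17


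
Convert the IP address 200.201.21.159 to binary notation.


200 = 11001000
201 = 11001001
21 = 00010101
159 = 10011111
Binary: 11001000.11001001.00010101.10011111


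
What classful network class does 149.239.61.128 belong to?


First octet: 149
Binary: 10010101
10xxxxxx -> Class B (128-191)
Class B, default mask 255.255.0.0 (/16)


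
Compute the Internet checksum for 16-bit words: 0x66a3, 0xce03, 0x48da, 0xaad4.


Sum all words (with carry folding):
+ 0x66a3 = 0x66a3
+ 0xce03 = 0x34a7
+ 0x48da = 0x7d81
+ 0xaad4 = 0x2856
One's complement: ~0x2856
Checksum = 0xd7a9


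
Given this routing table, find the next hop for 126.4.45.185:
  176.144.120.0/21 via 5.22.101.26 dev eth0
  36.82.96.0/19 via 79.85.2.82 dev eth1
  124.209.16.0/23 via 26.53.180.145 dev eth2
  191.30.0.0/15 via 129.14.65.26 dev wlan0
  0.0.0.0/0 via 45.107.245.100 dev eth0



Longest prefix match for 126.4.45.185:
  /21 176.144.120.0: no
  /19 36.82.96.0: no
  /23 124.209.16.0: no
  /15 191.30.0.0: no
  /0 0.0.0.0: MATCH
Selected: next-hop 45.107.245.100 via eth0 (matched /0)


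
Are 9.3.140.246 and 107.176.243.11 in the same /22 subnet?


Mask: 255.255.252.0
9.3.140.246 AND mask = 9.3.140.0
107.176.243.11 AND mask = 107.176.240.0
No, different subnets (9.3.140.0 vs 107.176.240.0)


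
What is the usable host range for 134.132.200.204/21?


Network: 134.132.200.0
Broadcast: 134.132.207.255
First usable = network + 1
Last usable = broadcast - 1
Range: 134.132.200.1 to 134.132.207.254


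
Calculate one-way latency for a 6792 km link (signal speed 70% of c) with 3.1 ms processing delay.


Speed = 0.7 * 3e5 km/s = 210000 km/s
Propagation delay = 6792 / 210000 = 0.0323 s = 32.3429 ms
Processing delay = 3.1 ms
Total one-way latency = 35.4429 ms


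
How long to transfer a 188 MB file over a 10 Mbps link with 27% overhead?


Effective throughput = 10 * (1 - 27/100) = 7.3 Mbps
File size in Mb = 188 * 8 = 1504 Mb
Time = 1504 / 7.3
Time = 206.0274 seconds


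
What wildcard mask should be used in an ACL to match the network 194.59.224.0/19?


Subnet mask: 255.255.224.0
Wildcard = 255.255.255.255 - subnet mask
255 - 255 = 0
255 - 255 = 0
255 - 224 = 31
255 - 0 = 255
Wildcard: 0.0.31.255


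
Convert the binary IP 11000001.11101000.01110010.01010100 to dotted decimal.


11000001 = 193
11101000 = 232
01110010 = 114
01010100 = 84
IP: 193.232.114.84


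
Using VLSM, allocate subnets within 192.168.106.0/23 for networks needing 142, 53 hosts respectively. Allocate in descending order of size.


142 hosts -> /24 (254 usable): 192.168.106.0/24
53 hosts -> /26 (62 usable): 192.168.107.0/26
Allocation: 192.168.106.0/24 (142 hosts, 254 usable); 192.168.107.0/26 (53 hosts, 62 usable)


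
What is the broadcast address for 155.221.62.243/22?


Network: 155.221.60.0/22
Host bits = 10
Set all host bits to 1:
Broadcast: 155.221.63.255


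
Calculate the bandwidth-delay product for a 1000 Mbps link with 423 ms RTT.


BDP = bandwidth * RTT
= 1000 Mbps * 423 ms
= 1000 * 1e6 * 423 / 1000 bits
= 423000000 bits
= 52875000 bytes
= 51635.7422 KB
BDP = 423000000 bits (52875000 bytes)


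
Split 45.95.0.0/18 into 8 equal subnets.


New prefix = 18 + 3 = 21
Each subnet has 2048 addresses
  45.95.0.0/21
  45.95.8.0/21
  45.95.16.0/21
  45.95.24.0/21
  45.95.32.0/21
  45.95.40.0/21
  45.95.48.0/21
  45.95.56.0/21
Subnets: 45.95.0.0/21, 45.95.8.0/21, 45.95.16.0/21, 45.95.24.0/21, 45.95.32.0/21, 45.95.40.0/21, 45.95.48.0/21, 45.95.56.0/21


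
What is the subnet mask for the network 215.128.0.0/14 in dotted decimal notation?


/14 means 14 network bits, 18 host bits
Binary: 11111111111111000000000000000000
Mask: 255.252.0.0


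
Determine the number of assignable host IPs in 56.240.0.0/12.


Host bits = 32 - 12 = 20
Total addresses = 2^20 = 1048576
Usable = total - 2 (network and broadcast)
Usable hosts: 1048574


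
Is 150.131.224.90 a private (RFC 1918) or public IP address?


RFC 1918 private ranges:
  10.0.0.0/8 (10.0.0.0 - 10.255.255.255)
  172.16.0.0/12 (172.16.0.0 - 172.31.255.255)
  192.168.0.0/16 (192.168.0.0 - 192.168.255.255)
Public (not in any RFC 1918 range)


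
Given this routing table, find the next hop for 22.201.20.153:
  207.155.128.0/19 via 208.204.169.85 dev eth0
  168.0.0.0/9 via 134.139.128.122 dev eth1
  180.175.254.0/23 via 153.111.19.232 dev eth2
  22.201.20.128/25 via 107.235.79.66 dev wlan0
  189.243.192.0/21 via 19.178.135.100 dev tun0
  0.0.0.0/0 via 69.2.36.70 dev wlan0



Longest prefix match for 22.201.20.153:
  /19 207.155.128.0: no
  /9 168.0.0.0: no
  /23 180.175.254.0: no
  /25 22.201.20.128: MATCH
  /21 189.243.192.0: no
  /0 0.0.0.0: MATCH
Selected: next-hop 107.235.79.66 via wlan0 (matched /25)


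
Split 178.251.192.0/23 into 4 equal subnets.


New prefix = 23 + 2 = 25
Each subnet has 128 addresses
  178.251.192.0/25
  178.251.192.128/25
  178.251.193.0/25
  178.251.193.128/25
Subnets: 178.251.192.0/25, 178.251.192.128/25, 178.251.193.0/25, 178.251.193.128/25


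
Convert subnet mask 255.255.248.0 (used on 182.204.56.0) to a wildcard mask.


Subnet mask: 255.255.248.0
Wildcard = 255.255.255.255 - subnet mask
255 - 255 = 0
255 - 255 = 0
255 - 248 = 7
255 - 0 = 255
Wildcard: 0.0.7.255


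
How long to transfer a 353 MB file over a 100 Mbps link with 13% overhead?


Effective throughput = 100 * (1 - 13/100) = 87 Mbps
File size in Mb = 353 * 8 = 2824 Mb
Time = 2824 / 87
Time = 32.4598 seconds


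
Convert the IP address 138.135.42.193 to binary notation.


138 = 10001010
135 = 10000111
42 = 00101010
193 = 11000001
Binary: 10001010.10000111.00101010.11000001


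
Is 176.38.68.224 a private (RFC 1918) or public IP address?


RFC 1918 private ranges:
  10.0.0.0/8 (10.0.0.0 - 10.255.255.255)
  172.16.0.0/12 (172.16.0.0 - 172.31.255.255)
  192.168.0.0/16 (192.168.0.0 - 192.168.255.255)
Public (not in any RFC 1918 range)


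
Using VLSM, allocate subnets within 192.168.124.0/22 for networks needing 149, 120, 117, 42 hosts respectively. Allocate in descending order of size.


149 hosts -> /24 (254 usable): 192.168.124.0/24
120 hosts -> /25 (126 usable): 192.168.125.0/25
117 hosts -> /25 (126 usable): 192.168.125.128/25
42 hosts -> /26 (62 usable): 192.168.126.0/26
Allocation: 192.168.124.0/24 (149 hosts, 254 usable); 192.168.125.0/25 (120 hosts, 126 usable); 192.168.125.128/25 (117 hosts, 126 usable); 192.168.126.0/26 (42 hosts, 62 usable)


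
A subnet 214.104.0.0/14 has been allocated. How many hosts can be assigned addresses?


Host bits = 32 - 14 = 18
Total addresses = 2^18 = 262144
Usable = total - 2 (network and broadcast)
Usable hosts: 262142


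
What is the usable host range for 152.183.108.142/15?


Network: 152.182.0.0
Broadcast: 152.183.255.255
First usable = network + 1
Last usable = broadcast - 1
Range: 152.182.0.1 to 152.183.255.254


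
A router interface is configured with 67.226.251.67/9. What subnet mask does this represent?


/9 means 9 network bits, 23 host bits
Binary: 11111111100000000000000000000000
Mask: 255.128.0.0


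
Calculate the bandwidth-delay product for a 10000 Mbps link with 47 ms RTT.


BDP = bandwidth * RTT
= 10000 Mbps * 47 ms
= 10000 * 1e6 * 47 / 1000 bits
= 470000000 bits
= 58750000 bytes
= 57373.0469 KB
BDP = 470000000 bits (58750000 bytes)


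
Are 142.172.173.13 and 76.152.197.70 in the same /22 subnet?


Mask: 255.255.252.0
142.172.173.13 AND mask = 142.172.172.0
76.152.197.70 AND mask = 76.152.196.0
No, different subnets (142.172.172.0 vs 76.152.196.0)


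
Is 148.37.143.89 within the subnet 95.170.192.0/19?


Subnet network: 95.170.192.0
Test IP AND mask: 148.37.128.0
No, 148.37.143.89 is not in 95.170.192.0/19


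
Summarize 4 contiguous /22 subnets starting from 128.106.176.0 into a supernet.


Original prefix: /22
Number of subnets: 4 = 2^2
New prefix = 22 - 2 = 20
Supernet: 128.106.176.0/20


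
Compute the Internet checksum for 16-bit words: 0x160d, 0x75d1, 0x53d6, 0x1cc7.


Sum all words (with carry folding):
+ 0x160d = 0x160d
+ 0x75d1 = 0x8bde
+ 0x53d6 = 0xdfb4
+ 0x1cc7 = 0xfc7b
One's complement: ~0xfc7b
Checksum = 0x0384


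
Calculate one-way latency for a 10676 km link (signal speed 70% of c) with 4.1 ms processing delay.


Speed = 0.7 * 3e5 km/s = 210000 km/s
Propagation delay = 10676 / 210000 = 0.0508 s = 50.8381 ms
Processing delay = 4.1 ms
Total one-way latency = 54.9381 ms


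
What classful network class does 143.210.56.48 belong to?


First octet: 143
Binary: 10001111
10xxxxxx -> Class B (128-191)
Class B, default mask 255.255.0.0 (/16)


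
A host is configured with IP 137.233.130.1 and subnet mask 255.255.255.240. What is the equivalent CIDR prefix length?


Binary: 11111111.11111111.11111111.11110000
Count leading 1s
Prefix: /28


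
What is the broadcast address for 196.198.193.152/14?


Network: 196.196.0.0/14
Host bits = 18
Set all host bits to 1:
Broadcast: 196.199.255.255


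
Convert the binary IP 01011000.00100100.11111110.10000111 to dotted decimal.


01011000 = 88
00100100 = 36
11111110 = 254
10000111 = 135
IP: 88.36.254.135


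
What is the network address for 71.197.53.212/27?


IP:   01000111.11000101.00110101.11010100
Mask: 11111111.11111111.11111111.11100000
AND operation:
Net:  01000111.11000101.00110101.11000000
Network: 71.197.53.192/27


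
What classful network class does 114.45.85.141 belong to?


First octet: 114
Binary: 01110010
0xxxxxxx -> Class A (1-126)
Class A, default mask 255.0.0.0 (/8)


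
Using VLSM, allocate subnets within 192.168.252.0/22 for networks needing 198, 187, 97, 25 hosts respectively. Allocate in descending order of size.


198 hosts -> /24 (254 usable): 192.168.252.0/24
187 hosts -> /24 (254 usable): 192.168.253.0/24
97 hosts -> /25 (126 usable): 192.168.254.0/25
25 hosts -> /27 (30 usable): 192.168.254.128/27
Allocation: 192.168.252.0/24 (198 hosts, 254 usable); 192.168.253.0/24 (187 hosts, 254 usable); 192.168.254.0/25 (97 hosts, 126 usable); 192.168.254.128/27 (25 hosts, 30 usable)
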